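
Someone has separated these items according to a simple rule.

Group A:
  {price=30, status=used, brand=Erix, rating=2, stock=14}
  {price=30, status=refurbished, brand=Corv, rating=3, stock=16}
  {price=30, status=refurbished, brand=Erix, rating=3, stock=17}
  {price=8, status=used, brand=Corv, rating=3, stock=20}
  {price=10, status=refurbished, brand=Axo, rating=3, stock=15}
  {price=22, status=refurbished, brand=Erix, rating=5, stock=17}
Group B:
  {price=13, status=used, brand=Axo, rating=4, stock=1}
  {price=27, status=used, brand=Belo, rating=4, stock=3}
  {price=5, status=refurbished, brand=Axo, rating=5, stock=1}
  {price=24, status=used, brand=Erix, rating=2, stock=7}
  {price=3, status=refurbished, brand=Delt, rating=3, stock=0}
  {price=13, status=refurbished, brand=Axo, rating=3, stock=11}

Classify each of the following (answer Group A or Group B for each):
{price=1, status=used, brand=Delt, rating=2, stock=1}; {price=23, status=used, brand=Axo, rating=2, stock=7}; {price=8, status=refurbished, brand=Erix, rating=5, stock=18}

All 'Group A' examples share one property — stock ≥ 14 — and every 'Group B' example lacks it.

Group B, Group B, Group A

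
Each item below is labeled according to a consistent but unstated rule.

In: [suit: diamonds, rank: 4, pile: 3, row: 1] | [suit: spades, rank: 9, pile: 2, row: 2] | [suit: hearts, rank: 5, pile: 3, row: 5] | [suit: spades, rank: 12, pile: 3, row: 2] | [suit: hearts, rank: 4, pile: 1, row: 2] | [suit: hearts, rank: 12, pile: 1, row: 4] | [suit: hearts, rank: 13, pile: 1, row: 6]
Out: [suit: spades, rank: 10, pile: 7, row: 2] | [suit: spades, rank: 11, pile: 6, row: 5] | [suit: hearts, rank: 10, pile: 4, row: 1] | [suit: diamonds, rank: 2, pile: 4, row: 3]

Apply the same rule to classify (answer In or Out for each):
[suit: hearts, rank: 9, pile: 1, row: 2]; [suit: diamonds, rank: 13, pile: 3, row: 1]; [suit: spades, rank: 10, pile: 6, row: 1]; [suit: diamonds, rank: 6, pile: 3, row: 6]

In, In, Out, In

One predicate separates the groups cleanly: pile ≤ 3.
[suit: hearts, rank: 9, pile: 1, row: 2] — pile = 1, hence In. [suit: diamonds, rank: 13, pile: 3, row: 1] — pile = 3, hence In. [suit: spades, rank: 10, pile: 6, row: 1] — pile = 6, hence Out. [suit: diamonds, rank: 6, pile: 3, row: 6] — pile = 3, hence In.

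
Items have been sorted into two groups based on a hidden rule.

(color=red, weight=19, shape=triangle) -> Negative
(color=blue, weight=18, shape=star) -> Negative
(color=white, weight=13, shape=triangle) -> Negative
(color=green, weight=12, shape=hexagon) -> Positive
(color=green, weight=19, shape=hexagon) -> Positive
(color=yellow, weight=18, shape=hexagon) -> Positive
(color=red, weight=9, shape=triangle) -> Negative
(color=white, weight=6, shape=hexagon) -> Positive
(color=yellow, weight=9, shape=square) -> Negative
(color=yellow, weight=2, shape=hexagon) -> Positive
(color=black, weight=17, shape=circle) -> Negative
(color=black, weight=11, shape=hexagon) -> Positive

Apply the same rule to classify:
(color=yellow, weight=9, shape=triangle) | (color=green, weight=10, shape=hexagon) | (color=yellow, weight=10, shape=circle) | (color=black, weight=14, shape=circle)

Negative, Positive, Negative, Negative

Checking candidate rules against both groups, what survives is: shape is hexagon.
(color=yellow, weight=9, shape=triangle): shape is triangle, does not pass → Negative. (color=green, weight=10, shape=hexagon): shape is hexagon, satisfies this → Positive. (color=yellow, weight=10, shape=circle): shape is circle, does not pass → Negative. (color=black, weight=14, shape=circle): shape is circle, does not pass → Negative.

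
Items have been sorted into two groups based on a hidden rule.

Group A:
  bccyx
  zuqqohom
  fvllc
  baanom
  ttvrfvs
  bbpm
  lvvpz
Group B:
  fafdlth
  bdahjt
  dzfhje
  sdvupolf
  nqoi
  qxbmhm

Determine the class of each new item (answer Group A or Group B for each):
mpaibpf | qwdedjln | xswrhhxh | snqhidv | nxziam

Group B, Group B, Group A, Group B, Group B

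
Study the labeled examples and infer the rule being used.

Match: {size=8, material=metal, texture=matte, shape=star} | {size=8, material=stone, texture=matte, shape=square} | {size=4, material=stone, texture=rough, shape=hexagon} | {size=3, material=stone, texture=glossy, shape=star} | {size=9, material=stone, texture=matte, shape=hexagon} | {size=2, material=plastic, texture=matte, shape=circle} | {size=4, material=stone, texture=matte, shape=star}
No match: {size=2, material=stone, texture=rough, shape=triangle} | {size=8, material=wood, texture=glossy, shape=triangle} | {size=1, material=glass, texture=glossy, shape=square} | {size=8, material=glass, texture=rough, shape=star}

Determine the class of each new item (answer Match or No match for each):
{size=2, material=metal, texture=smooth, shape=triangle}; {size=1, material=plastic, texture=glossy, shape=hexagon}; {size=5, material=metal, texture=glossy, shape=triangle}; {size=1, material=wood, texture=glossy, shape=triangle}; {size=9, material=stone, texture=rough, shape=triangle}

The rule appears to be: material is not glass AND shape is not triangle.
{size=2, material=metal, texture=smooth, shape=triangle}: No match (material is metal, shape is triangle).
{size=1, material=plastic, texture=glossy, shape=hexagon}: Match (material is plastic, shape is hexagon).
{size=5, material=metal, texture=glossy, shape=triangle}: No match (material is metal, shape is triangle).
{size=1, material=wood, texture=glossy, shape=triangle}: No match (material is wood, shape is triangle).
{size=9, material=stone, texture=rough, shape=triangle}: No match (material is stone, shape is triangle).

No match, Match, No match, No match, No match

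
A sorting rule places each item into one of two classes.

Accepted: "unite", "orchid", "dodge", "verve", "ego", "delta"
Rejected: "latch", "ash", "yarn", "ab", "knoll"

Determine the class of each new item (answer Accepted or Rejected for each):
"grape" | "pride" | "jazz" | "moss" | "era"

Accepted, Accepted, Rejected, Rejected, Accepted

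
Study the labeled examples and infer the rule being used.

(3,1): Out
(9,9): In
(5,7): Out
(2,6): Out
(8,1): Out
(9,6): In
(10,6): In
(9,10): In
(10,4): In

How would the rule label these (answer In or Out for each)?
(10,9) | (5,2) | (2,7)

In, Out, Out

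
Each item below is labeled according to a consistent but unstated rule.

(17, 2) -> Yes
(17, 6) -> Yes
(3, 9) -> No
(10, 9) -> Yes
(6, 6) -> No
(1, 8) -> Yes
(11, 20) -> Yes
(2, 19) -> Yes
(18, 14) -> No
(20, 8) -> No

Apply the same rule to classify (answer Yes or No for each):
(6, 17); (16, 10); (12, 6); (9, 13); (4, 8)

The simplest hypothesis consistent with all the labels is: sum is odd.
(6, 17) → 6+17 = 23 → Yes. (16, 10) → 16+10 = 26 → No. (12, 6) → 12+6 = 18 → No. (9, 13) → 9+13 = 22 → No. (4, 8) → 4+8 = 12 → No.

Yes, No, No, No, No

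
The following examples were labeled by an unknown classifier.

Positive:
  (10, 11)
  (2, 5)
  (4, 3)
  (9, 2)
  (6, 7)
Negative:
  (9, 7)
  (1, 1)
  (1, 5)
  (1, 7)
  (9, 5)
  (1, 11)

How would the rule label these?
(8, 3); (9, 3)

One predicate separates the groups cleanly: sum is odd.
(8, 3): 8+3 = 11 — has this property, so Positive.
(9, 3): 9+3 = 12 — lacks this property, so Negative.

Positive, Negative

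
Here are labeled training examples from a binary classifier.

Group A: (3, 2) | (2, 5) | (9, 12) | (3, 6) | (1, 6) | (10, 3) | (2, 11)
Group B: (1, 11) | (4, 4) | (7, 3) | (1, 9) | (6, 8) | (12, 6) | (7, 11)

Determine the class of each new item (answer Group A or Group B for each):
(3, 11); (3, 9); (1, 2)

Group B, Group B, Group A

A rule that fits every label: sum is odd — true of each 'Group A' example, false of each 'Group B' one.
(3, 11): Group B (3+11 = 14).
(3, 9): Group B (3+9 = 12).
(1, 2): Group A (1+2 = 3).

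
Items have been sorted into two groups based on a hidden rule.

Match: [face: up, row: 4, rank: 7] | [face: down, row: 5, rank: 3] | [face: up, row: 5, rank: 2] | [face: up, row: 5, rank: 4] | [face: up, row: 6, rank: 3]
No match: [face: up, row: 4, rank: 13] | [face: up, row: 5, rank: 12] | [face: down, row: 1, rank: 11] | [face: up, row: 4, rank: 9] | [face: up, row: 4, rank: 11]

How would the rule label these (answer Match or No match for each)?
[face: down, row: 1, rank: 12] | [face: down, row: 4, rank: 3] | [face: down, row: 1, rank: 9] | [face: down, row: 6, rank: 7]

No match, Match, No match, Match

One predicate separates the groups cleanly: rank ≤ 7.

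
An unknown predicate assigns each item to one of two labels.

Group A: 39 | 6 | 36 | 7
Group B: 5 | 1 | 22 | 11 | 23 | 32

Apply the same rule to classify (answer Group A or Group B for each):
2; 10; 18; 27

All 'Group A' examples share one property — digit sum ≥ 6 — and every 'Group B' example lacks it.
2: Group B (digit sum 2).
10: Group B (digit sum 1+0 = 1).
18: Group A (digit sum 1+8 = 9).
27: Group A (digit sum 2+7 = 9).

Group B, Group B, Group A, Group A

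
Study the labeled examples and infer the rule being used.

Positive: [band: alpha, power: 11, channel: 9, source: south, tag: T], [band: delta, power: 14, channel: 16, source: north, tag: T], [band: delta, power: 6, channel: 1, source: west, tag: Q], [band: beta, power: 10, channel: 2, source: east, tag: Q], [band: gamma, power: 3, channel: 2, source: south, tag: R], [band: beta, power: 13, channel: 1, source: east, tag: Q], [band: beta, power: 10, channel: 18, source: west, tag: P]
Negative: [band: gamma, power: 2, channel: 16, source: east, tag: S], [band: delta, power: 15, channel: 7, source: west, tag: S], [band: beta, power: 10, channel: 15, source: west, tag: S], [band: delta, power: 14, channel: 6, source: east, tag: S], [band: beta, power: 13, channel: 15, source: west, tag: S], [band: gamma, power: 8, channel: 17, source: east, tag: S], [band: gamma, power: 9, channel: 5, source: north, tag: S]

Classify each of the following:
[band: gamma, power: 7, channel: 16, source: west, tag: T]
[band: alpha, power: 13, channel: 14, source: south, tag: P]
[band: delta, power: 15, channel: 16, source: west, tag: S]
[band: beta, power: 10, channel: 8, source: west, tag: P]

Positive, Positive, Negative, Positive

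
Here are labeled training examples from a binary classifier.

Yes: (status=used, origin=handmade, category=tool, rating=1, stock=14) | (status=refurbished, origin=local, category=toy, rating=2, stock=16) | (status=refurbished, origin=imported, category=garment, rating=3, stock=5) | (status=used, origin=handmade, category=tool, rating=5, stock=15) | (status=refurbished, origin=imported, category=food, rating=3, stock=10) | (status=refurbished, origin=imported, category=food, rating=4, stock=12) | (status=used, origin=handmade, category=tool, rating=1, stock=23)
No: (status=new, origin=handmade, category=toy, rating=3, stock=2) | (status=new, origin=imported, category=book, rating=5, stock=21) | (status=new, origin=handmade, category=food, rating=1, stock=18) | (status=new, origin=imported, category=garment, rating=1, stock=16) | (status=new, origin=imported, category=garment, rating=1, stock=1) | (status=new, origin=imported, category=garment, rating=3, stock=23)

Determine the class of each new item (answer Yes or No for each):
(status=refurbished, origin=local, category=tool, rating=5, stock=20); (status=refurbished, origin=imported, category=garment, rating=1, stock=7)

Yes, Yes

One predicate separates the groups cleanly: status is not new.
(status=refurbished, origin=local, category=tool, rating=5, stock=20) → status is refurbished → Yes. (status=refurbished, origin=imported, category=garment, rating=1, stock=7) → status is refurbished → Yes.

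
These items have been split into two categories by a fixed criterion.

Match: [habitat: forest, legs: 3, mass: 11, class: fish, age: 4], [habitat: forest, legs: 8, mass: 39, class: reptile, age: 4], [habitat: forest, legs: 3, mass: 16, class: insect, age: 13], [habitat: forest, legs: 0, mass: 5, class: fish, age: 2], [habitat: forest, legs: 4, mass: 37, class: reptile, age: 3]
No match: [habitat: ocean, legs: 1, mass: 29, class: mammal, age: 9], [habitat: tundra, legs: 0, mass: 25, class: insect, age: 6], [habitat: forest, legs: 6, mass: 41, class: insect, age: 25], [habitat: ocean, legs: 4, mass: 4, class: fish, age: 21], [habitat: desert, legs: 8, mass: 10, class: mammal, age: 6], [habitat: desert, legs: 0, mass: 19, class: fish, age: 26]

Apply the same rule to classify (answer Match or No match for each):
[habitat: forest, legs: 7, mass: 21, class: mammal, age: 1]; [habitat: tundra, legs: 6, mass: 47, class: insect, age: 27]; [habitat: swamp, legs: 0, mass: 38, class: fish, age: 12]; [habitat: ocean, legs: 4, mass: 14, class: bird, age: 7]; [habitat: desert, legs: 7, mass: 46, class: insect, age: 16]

Match, No match, No match, No match, No match

The common property of the 'Match' items is: habitat is forest AND age ≤ 13. No 'No match' item has it.
[habitat: forest, legs: 7, mass: 21, class: mammal, age: 1]: habitat is forest, age = 1, passes → Match.
[habitat: tundra, legs: 6, mass: 47, class: insect, age: 27]: habitat is tundra, age = 27, does not satisfy this → No match.
[habitat: swamp, legs: 0, mass: 38, class: fish, age: 12]: habitat is swamp, age = 12, does not satisfy this → No match.
[habitat: ocean, legs: 4, mass: 14, class: bird, age: 7]: habitat is ocean, age = 7, does not satisfy this → No match.
[habitat: desert, legs: 7, mass: 46, class: insect, age: 16]: habitat is desert, age = 16, does not satisfy this → No match.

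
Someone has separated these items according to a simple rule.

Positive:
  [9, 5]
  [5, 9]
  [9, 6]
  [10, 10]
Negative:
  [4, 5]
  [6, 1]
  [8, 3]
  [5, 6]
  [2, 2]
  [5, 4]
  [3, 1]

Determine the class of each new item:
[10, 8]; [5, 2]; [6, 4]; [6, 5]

The common property of the 'Positive' items is: sum ≥ 14. No 'Negative' item has it.

Positive, Negative, Negative, Negative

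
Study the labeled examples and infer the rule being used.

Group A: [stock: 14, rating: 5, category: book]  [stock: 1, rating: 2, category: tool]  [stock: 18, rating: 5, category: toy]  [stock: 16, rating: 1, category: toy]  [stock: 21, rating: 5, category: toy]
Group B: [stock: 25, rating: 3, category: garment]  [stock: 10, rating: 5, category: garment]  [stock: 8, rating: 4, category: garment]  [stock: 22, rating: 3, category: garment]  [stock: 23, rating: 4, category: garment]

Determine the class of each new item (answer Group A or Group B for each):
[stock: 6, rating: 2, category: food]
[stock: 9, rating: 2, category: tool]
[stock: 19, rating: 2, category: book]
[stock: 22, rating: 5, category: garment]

Group A, Group A, Group A, Group B

The rule appears to be: category is not garment.
[stock: 6, rating: 2, category: food]: Group A (category is food). [stock: 9, rating: 2, category: tool]: Group A (category is tool). [stock: 19, rating: 2, category: book]: Group A (category is book). [stock: 22, rating: 5, category: garment]: Group B (category is garment).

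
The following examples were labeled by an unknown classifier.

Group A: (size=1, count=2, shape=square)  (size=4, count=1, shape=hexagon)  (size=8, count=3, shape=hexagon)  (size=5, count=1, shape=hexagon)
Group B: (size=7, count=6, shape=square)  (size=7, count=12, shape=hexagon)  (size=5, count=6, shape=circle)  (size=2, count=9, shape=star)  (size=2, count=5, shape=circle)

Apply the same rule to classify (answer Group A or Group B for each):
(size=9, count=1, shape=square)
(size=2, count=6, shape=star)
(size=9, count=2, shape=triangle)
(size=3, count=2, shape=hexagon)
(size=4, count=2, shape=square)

Group A, Group B, Group A, Group A, Group A

A rule that fits every label: count ≤ 3 — true of each 'Group A' example, false of each 'Group B' one.
(size=9, count=1, shape=square) → count = 1 → Group A. (size=2, count=6, shape=star) → count = 6 → Group B. (size=9, count=2, shape=triangle) → count = 2 → Group A. (size=3, count=2, shape=hexagon) → count = 2 → Group A. (size=4, count=2, shape=square) → count = 2 → Group A.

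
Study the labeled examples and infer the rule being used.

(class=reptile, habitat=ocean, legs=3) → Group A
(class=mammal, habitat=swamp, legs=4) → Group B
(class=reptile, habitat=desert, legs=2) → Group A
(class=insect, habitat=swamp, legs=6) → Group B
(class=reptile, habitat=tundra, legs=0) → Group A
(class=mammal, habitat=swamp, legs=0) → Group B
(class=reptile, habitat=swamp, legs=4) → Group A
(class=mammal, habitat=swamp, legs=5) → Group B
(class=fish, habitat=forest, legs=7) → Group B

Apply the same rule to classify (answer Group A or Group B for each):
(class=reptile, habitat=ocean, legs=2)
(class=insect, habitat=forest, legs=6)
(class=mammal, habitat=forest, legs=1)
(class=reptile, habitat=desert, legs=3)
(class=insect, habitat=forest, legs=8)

All 'Group A' examples share one property — class is reptile — and every 'Group B' example lacks it.
(class=reptile, habitat=ocean, legs=2): class is reptile, matches → Group A.
(class=insect, habitat=forest, legs=6): class is insect, doesn't qualify → Group B.
(class=mammal, habitat=forest, legs=1): class is mammal, doesn't qualify → Group B.
(class=reptile, habitat=desert, legs=3): class is reptile, matches → Group A.
(class=insect, habitat=forest, legs=8): class is insect, doesn't qualify → Group B.

Group A, Group B, Group B, Group A, Group B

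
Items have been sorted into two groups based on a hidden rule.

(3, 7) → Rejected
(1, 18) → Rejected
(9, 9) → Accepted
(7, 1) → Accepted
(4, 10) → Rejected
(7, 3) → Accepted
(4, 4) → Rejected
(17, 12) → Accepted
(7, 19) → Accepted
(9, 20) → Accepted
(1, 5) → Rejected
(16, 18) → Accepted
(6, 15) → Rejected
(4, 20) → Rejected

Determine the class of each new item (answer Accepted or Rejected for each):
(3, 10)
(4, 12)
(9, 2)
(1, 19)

Rejected, Rejected, Accepted, Rejected

All 'Accepted' examples share one property — first ≥ 7 — and every 'Rejected' example lacks it.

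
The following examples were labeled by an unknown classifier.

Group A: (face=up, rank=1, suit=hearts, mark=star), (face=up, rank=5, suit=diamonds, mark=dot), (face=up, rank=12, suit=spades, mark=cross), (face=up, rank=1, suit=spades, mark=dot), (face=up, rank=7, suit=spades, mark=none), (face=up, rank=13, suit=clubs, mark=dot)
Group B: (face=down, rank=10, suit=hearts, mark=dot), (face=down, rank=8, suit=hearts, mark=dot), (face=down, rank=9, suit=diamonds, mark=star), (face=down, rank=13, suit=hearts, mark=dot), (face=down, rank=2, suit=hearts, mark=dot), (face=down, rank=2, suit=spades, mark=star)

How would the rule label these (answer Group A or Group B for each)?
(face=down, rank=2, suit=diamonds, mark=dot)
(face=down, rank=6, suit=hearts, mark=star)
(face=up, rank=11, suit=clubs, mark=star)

The rule appears to be: face is up.
(face=down, rank=2, suit=diamonds, mark=dot) — face is down, hence Group B. (face=down, rank=6, suit=hearts, mark=star) — face is down, hence Group B. (face=up, rank=11, suit=clubs, mark=star) — face is up, hence Group A.

Group B, Group B, Group A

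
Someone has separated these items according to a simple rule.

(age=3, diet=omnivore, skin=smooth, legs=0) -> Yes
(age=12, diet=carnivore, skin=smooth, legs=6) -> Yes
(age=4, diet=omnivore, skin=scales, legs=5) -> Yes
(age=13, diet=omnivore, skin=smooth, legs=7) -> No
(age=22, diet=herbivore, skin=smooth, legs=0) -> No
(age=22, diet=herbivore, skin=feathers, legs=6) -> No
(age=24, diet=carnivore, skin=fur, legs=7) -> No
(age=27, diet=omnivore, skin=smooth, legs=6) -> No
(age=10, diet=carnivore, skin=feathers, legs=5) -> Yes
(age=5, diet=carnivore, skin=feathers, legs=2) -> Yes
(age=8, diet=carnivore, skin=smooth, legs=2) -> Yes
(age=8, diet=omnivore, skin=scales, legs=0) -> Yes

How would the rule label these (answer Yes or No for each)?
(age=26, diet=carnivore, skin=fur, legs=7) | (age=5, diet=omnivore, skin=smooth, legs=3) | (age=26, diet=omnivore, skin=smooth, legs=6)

No, Yes, No

Every 'Yes' example satisfies: age ≤ 12. None of the 'No' examples do.
(age=26, diet=carnivore, skin=fur, legs=7) — age = 26, hence No.
(age=5, diet=omnivore, skin=smooth, legs=3) — age = 5, hence Yes.
(age=26, diet=omnivore, skin=smooth, legs=6) — age = 26, hence No.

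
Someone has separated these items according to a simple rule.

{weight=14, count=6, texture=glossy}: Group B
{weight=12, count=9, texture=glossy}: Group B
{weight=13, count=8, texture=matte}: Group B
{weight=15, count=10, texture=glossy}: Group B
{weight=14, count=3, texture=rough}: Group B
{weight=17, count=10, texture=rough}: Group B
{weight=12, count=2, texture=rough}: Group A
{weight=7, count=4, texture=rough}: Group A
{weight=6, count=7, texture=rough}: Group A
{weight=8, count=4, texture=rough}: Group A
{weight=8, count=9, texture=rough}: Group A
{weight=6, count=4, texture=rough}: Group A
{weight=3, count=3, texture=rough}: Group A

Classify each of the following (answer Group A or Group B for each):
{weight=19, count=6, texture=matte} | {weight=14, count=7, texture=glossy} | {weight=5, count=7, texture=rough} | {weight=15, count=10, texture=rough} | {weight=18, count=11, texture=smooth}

The simplest hypothesis consistent with all the labels is: texture is rough AND weight ≤ 12.

Group B, Group B, Group A, Group B, Group B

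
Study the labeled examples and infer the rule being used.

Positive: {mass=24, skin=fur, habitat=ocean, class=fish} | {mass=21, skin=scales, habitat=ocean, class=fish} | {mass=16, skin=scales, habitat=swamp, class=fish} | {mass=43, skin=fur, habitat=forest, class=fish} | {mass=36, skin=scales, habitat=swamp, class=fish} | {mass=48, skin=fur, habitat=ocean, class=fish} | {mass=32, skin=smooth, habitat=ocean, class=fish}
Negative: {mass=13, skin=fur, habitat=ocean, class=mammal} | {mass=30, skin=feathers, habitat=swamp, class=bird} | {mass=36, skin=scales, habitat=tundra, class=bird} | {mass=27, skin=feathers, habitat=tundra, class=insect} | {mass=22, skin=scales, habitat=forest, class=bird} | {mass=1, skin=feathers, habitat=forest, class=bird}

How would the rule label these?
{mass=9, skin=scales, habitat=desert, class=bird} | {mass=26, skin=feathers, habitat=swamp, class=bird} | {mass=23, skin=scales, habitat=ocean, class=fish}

Negative, Negative, Positive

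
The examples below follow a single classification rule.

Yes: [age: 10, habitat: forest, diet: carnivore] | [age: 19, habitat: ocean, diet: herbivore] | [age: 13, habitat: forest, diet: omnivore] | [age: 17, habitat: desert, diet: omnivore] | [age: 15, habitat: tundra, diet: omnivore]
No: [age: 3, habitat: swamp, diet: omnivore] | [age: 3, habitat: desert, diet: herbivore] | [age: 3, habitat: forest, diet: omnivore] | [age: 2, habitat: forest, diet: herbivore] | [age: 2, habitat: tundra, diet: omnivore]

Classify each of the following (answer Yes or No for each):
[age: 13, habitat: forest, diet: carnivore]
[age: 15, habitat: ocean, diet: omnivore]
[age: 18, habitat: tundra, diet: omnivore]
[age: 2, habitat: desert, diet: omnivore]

Yes, Yes, Yes, No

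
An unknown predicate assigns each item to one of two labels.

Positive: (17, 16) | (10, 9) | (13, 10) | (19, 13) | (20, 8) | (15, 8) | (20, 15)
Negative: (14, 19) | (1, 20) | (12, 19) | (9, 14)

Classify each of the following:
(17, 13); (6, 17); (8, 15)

Positive, Negative, Negative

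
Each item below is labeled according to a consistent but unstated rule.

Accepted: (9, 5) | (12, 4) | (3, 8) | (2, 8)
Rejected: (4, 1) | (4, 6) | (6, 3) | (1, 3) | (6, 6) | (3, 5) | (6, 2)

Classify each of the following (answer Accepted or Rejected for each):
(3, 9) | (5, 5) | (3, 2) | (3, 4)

A rule that fits every label: max ≥ 8 — true of each 'Accepted' example, false of each 'Rejected' one.

Accepted, Rejected, Rejected, Rejected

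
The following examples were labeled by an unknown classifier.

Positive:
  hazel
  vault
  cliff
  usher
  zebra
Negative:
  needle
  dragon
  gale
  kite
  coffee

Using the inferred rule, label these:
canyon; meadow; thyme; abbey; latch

Negative, Negative, Positive, Positive, Positive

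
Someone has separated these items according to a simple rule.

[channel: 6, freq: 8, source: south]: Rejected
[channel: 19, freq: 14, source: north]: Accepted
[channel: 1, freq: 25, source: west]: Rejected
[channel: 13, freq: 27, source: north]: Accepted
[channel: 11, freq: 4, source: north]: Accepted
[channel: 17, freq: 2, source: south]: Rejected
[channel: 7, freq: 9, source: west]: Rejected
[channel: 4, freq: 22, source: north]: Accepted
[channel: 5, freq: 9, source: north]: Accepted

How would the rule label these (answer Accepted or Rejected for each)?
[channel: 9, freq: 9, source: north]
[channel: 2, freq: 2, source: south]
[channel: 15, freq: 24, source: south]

Rule: source is north. This holds for each 'Accepted' example and fails for each 'Rejected' one.
[channel: 9, freq: 9, source: north] — source is north, hence Accepted.
[channel: 2, freq: 2, source: south] — source is south, hence Rejected.
[channel: 15, freq: 24, source: south] — source is south, hence Rejected.

Accepted, Rejected, Rejected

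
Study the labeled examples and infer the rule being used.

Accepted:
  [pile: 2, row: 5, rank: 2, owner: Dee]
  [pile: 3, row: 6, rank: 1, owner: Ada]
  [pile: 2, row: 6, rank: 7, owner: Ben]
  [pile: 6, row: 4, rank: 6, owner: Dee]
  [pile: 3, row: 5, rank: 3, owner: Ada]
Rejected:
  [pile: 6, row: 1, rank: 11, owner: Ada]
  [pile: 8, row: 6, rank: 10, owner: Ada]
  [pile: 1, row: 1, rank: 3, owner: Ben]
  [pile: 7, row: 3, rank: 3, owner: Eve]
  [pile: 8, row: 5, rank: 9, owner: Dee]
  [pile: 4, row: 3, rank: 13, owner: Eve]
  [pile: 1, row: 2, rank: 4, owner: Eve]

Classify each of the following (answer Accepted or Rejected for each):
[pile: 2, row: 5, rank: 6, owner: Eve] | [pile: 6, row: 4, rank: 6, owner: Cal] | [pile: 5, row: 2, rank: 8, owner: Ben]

Accepted, Accepted, Rejected

The classifier is using: pile ≤ 6 AND row ≥ 4.
[pile: 2, row: 5, rank: 6, owner: Eve]: Accepted (pile = 2, row = 5).
[pile: 6, row: 4, rank: 6, owner: Cal]: Accepted (pile = 6, row = 4).
[pile: 5, row: 2, rank: 8, owner: Ben]: Rejected (pile = 5, row = 2).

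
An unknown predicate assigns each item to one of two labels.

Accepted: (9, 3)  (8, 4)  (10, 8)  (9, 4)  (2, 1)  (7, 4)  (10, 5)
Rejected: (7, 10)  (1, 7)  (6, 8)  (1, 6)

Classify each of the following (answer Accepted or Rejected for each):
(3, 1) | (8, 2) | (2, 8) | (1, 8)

The simplest hypothesis consistent with all the labels is: first > second.
Accepted: (3, 1), since 3 > 1. Accepted: (8, 2), since 8 > 2. Rejected: (2, 8), since 2 < 8. Rejected: (1, 8), since 1 < 8.

Accepted, Accepted, Rejected, Rejected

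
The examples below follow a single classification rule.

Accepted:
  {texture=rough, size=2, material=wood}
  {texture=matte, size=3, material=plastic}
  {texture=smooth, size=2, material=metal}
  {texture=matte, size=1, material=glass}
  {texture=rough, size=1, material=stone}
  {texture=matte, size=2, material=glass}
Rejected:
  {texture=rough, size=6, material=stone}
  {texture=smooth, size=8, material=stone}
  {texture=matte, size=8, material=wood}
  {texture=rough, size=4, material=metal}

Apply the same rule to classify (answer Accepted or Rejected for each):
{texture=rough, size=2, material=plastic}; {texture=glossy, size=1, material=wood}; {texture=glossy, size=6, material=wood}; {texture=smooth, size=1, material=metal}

Accepted, Accepted, Rejected, Accepted

Rule: size ≤ 3. This holds for each 'Accepted' example and fails for each 'Rejected' one.
{texture=rough, size=2, material=plastic}: size = 2 — checks out, so Accepted.
{texture=glossy, size=1, material=wood}: size = 1 — checks out, so Accepted.
{texture=glossy, size=6, material=wood}: size = 6 — doesn't qualify, so Rejected.
{texture=smooth, size=1, material=metal}: size = 1 — checks out, so Accepted.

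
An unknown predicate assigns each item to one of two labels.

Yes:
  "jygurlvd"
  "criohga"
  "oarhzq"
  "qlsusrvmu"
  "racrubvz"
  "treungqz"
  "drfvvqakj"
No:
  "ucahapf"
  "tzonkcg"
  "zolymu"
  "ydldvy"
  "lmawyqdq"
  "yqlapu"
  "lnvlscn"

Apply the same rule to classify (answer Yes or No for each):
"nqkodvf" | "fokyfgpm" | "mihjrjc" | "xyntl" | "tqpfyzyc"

No, No, Yes, No, No

The rule appears to be: contains 'r'.
"nqkodvf": No (no 'r').
"fokyfgpm": No (no 'r').
"mihjrjc": Yes (has 'r').
"xyntl": No (no 'r').
"tqpfyzyc": No (no 'r').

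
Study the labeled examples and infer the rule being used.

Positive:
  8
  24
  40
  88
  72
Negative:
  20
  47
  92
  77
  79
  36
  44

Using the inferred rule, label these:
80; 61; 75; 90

The distinguishing property — multiple of 8 — holds for all the 'Positive' cases and none of the 'Negative' cases.
80: 80 = 8·10 — checks out, so Positive. 61: 61 = 8·7 + 5 — fails the rule, so Negative. 75: 75 = 8·9 + 3 — fails the rule, so Negative. 90: 90 = 8·11 + 2 — fails the rule, so Negative.

Positive, Negative, Negative, Negative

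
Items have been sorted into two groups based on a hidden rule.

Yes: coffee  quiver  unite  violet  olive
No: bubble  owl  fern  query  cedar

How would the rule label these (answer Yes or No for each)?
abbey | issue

No, Yes

'Yes' ⟺ has ≥ 3 vowels.
No: abbey, since 2 vowels. Yes: issue, since 3 vowels.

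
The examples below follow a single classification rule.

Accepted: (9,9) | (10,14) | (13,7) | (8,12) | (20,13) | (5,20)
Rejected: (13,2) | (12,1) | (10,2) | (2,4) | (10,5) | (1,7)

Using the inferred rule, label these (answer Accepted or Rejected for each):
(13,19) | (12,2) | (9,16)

Rule: sum ≥ 18. This holds for each 'Accepted' example and fails for each 'Rejected' one.
(13,19): 13+19 = 32, passes → Accepted. (12,2): 12+2 = 14, does not pass → Rejected. (9,16): 9+16 = 25, passes → Accepted.

Accepted, Rejected, Accepted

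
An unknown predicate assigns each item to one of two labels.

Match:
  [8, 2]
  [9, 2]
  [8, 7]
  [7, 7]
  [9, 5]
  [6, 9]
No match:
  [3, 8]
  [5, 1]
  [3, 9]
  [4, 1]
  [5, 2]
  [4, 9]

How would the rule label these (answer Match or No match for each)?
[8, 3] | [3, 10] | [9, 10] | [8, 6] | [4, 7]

Match, No match, Match, Match, No match

A rule that fits every label: first ≥ 6 — true of each 'Match' example, false of each 'No match' one.
[8, 3] — first 8, hence Match.
[3, 10] — first 3, hence No match.
[9, 10] — first 9, hence Match.
[8, 6] — first 8, hence Match.
[4, 7] — first 4, hence No match.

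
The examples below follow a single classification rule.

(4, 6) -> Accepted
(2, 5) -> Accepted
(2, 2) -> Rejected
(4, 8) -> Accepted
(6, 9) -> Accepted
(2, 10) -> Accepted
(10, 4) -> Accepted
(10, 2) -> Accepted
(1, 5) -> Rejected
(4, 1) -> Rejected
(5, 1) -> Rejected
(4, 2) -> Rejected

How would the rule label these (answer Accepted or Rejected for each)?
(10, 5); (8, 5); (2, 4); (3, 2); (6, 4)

The classifier is using: sum ≥ 7.
(10, 5) — 10+5 = 15, hence Accepted. (8, 5) — 8+5 = 13, hence Accepted. (2, 4) — 2+4 = 6, hence Rejected. (3, 2) — 3+2 = 5, hence Rejected. (6, 4) — 6+4 = 10, hence Accepted.

Accepted, Accepted, Rejected, Rejected, Accepted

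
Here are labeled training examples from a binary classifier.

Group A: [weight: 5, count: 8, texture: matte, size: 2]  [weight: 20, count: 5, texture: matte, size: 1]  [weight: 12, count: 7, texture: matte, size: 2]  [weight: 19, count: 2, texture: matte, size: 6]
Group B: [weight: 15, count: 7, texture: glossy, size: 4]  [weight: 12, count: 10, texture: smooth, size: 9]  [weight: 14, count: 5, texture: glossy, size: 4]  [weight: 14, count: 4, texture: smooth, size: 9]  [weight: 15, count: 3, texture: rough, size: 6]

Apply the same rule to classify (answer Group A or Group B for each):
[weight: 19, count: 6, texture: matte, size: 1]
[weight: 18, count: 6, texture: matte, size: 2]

Checking candidate rules against both groups, what survives is: texture is matte.
[weight: 19, count: 6, texture: matte, size: 1]: texture is matte, has this property → Group A. [weight: 18, count: 6, texture: matte, size: 2]: texture is matte, has this property → Group A.

Group A, Group A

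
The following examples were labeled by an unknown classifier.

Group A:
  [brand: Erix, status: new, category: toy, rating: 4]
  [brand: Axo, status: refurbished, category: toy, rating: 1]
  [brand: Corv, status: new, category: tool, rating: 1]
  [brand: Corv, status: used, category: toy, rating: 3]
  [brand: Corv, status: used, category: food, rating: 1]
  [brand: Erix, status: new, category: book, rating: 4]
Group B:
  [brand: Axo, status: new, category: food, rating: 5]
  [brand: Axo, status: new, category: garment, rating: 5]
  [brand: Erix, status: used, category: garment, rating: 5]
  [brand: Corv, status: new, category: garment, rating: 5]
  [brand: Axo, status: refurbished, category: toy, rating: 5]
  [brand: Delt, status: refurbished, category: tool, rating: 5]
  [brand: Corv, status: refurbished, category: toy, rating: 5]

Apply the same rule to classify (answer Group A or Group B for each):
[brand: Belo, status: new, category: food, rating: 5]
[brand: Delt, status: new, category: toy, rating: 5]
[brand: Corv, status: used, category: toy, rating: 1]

A rule that fits every label: rating ≤ 4 — true of each 'Group A' example, false of each 'Group B' one.
[brand: Belo, status: new, category: food, rating: 5]: rating = 5 — does not satisfy this, so Group B.
[brand: Delt, status: new, category: toy, rating: 5]: rating = 5 — does not satisfy this, so Group B.
[brand: Corv, status: used, category: toy, rating: 1]: rating = 1 — meets the rule, so Group A.

Group B, Group B, Group A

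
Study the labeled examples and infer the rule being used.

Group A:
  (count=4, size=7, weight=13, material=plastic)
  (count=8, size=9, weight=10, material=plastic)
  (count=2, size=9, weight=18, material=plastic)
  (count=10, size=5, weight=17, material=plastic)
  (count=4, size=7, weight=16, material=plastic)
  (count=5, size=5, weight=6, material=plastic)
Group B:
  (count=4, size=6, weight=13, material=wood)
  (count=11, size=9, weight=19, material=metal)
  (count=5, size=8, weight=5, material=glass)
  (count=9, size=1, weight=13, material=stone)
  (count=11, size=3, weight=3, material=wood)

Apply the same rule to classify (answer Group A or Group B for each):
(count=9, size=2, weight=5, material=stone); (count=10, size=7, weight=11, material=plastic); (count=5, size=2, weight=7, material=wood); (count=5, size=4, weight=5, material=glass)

The rule appears to be: material is plastic.

Group B, Group A, Group B, Group B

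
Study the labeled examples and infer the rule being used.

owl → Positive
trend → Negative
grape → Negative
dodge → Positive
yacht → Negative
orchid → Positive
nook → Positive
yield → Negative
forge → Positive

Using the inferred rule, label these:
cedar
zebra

Rule: contains 'o'. This holds for each 'Positive' example and fails for each 'Negative' one.
cedar — no 'o', hence Negative.
zebra — no 'o', hence Negative.

Negative, Negative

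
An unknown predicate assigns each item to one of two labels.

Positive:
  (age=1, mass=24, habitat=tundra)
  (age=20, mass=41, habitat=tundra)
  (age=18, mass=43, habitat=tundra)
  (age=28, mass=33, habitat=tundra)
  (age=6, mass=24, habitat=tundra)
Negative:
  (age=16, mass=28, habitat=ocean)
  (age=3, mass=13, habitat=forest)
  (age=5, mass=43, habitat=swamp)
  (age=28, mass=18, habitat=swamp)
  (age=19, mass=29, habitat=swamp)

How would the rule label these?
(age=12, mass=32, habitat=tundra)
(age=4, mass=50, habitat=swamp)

The rule appears to be: habitat is tundra.
(age=12, mass=32, habitat=tundra) → habitat is tundra → Positive. (age=4, mass=50, habitat=swamp) → habitat is swamp → Negative.

Positive, Negative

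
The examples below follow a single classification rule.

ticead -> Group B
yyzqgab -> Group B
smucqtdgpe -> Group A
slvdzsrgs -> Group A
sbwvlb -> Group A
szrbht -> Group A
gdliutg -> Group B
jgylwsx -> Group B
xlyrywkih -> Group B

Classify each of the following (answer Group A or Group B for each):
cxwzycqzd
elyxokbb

'Group A' ⟺ starts with 's'.
cxwzycqzd: Group B (starts with 'c').
elyxokbb: Group B (starts with 'e').

Group B, Group B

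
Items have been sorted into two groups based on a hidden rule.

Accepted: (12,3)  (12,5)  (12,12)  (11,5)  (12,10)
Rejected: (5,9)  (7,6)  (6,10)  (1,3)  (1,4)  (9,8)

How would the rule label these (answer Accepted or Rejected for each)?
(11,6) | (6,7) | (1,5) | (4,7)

The pattern is that an item is 'Accepted' exactly when: first ≥ 10.
(11,6): first 11, meets the rule → Accepted. (6,7): first 6, does not pass → Rejected. (1,5): first 1, does not pass → Rejected. (4,7): first 4, does not pass → Rejected.

Accepted, Rejected, Rejected, Rejected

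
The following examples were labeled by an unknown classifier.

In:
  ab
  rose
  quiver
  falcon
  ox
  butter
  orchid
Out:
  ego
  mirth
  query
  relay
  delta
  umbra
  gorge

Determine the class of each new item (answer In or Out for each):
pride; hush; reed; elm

Out, In, In, Out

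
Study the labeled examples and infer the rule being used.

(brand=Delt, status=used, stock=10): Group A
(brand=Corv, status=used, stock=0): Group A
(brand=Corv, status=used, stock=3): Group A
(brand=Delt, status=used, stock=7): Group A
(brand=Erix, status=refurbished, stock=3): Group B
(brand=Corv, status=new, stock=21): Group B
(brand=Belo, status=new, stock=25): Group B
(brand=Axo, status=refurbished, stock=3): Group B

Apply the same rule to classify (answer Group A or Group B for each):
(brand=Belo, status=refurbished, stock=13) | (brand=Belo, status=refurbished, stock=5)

Looking at the examples, the only property every 'Group A' case has and every 'Group B' case lacks is: status is used.
(brand=Belo, status=refurbished, stock=13): Group B (status is refurbished).
(brand=Belo, status=refurbished, stock=5): Group B (status is refurbished).

Group B, Group B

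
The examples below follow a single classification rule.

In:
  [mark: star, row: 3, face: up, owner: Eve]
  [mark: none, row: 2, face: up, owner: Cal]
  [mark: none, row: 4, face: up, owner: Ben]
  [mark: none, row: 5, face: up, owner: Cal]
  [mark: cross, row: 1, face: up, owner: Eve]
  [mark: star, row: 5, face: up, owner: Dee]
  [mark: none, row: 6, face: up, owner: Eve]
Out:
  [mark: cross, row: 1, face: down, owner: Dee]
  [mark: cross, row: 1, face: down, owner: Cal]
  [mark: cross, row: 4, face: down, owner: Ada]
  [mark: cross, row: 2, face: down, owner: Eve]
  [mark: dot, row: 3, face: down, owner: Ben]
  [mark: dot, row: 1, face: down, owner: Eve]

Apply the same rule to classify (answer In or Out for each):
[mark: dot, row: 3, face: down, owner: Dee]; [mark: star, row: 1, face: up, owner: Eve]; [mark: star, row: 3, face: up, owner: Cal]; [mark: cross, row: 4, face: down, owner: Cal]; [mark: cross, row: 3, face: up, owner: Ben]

The common property of the 'In' items is: face is up. No 'Out' item has it.
Out: [mark: dot, row: 3, face: down, owner: Dee], since face is down. In: [mark: star, row: 1, face: up, owner: Eve], since face is up. In: [mark: star, row: 3, face: up, owner: Cal], since face is up. Out: [mark: cross, row: 4, face: down, owner: Cal], since face is down. In: [mark: cross, row: 3, face: up, owner: Ben], since face is up.

Out, In, In, Out, In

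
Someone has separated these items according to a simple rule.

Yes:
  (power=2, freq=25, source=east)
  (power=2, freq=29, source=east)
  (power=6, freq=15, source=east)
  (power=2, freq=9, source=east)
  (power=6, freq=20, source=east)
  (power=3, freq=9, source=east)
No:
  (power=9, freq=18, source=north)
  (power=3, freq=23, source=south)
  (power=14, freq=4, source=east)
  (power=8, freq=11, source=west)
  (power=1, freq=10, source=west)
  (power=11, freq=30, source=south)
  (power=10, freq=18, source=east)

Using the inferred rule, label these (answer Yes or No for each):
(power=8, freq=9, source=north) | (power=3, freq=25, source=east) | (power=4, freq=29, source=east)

No, Yes, Yes

The common property of the 'Yes' items is: source is east AND power ≤ 6. No 'No' item has it.
No: (power=8, freq=9, source=north), since source is north, power = 8. Yes: (power=3, freq=25, source=east), since source is east, power = 3. Yes: (power=4, freq=29, source=east), since source is east, power = 4.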